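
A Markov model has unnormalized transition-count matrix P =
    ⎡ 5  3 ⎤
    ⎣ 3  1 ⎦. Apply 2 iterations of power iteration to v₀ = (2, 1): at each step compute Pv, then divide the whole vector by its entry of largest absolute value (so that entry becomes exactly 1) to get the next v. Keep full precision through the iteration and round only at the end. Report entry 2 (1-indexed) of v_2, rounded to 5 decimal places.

0.53488

Pv0 = (13.000000, 7.000000); divide by 13.000000 → v1 = (1.000000, 0.538462)
Pv1 = (6.615385, 3.538462); divide by 6.615385 → v2 = (1.000000, 0.534884)
Requested entry of v2: 46/86 = 0.53488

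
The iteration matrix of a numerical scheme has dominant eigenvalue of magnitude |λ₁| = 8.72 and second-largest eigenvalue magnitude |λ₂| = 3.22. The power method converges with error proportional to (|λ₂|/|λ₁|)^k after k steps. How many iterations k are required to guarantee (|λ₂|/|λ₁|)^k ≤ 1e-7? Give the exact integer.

17

|λ₂/λ₁| = 3.22/8.72 = 0.36927
Need k ≥ ln(1e-7) / ln(0.36927) = -16.1181 / -0.9962 ≈ 16.179
Smallest integer k satisfying the bound: 17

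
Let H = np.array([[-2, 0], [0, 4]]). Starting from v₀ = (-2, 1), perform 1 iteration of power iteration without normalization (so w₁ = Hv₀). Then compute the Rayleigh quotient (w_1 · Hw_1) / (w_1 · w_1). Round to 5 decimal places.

w1 = Hv₀ = ((-2)·(-2) + 0·1; 0·(-2) + 4·1) = (4, 4)
Hw1 = (-8, 16)
w1·Hw1 = 4·(-8) + 4·16 = 32; w1·w1 = 4·4 + 4·4 = 32
λ ≈ 32/32 = 1.00000

λ ≈ 1.00000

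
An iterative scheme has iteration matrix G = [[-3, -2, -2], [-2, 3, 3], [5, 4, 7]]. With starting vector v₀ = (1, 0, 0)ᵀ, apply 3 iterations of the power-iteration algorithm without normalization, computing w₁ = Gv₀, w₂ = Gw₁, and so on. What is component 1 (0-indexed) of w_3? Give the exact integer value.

75

w1 = Gv₀ = (-3, -2, 5)
w2 = Gw1 = (3, 15, 12)
w3 = Gw2 = (-63, 75, 159)
The requested component of w3 is 75.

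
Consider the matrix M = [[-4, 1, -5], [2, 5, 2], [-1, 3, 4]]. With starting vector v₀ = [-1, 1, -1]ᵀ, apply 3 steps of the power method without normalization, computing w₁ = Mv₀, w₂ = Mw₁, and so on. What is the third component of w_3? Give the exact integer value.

86

w1 = Mv₀ = ((-4)·(-1) + 1·1 + (-5)·(-1); 2·(-1) + 5·1 + 2·(-1); (-1)·(-1) + 3·1 + 4·(-1)) = (10, 1, 0)
w2 = Mw1 = ((-4)·10 + 1·1 + (-5)·0; 2·10 + 5·1 + 2·0; (-1)·10 + 3·1 + 4·0) = (-39, 25, -7)
w3 = Mw2 = (216, 33, 86)
The requested component of w3 is 86.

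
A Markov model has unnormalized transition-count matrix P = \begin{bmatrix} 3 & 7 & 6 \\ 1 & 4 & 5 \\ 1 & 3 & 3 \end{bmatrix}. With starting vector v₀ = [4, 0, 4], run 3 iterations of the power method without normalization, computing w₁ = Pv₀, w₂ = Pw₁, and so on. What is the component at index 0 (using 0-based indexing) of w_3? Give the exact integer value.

3536

w1 = Pv₀ = (36, 24, 16)
w2 = Pw1 = (372, 212, 156)
w3 = Pw2 = (3536, 2000, 1476)
The requested component of w3 is 3536.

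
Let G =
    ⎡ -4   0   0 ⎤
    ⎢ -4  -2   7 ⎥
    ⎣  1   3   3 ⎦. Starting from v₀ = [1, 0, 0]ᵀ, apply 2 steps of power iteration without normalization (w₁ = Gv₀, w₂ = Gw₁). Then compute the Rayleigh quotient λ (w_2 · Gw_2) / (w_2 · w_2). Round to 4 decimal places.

w1 = Gv₀ = ((-4)·1 + 0·0 + 0·0; (-4)·1 + (-2)·0 + 7·0; 1·1 + 3·0 + 3·0) = (-4, -4, 1)
w2 = Gw1 = ((-4)·(-4) + 0·(-4) + 0·1; (-4)·(-4) + (-2)·(-4) + 7·1; 1·(-4) + 3·(-4) + 3·1) = (16, 31, -13)
Gw2 = (-64, -217, 70)
w2·Gw2 = 16·(-64) + 31·(-217) + (-13)·70 = -8661; w2·w2 = 16·16 + 31·31 + (-13)·(-13) = 1386
λ ≈ -8661/1386 = -6.2489

λ ≈ -6.2489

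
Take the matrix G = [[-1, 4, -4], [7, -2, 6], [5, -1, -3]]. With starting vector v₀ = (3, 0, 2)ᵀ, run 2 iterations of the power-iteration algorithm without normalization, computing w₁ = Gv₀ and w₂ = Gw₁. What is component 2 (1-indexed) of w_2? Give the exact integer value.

w1 = Gv₀ = (-11, 33, 9)
w2 = Gw1 = (107, -89, -115)
The requested component of w2 is -89.

-89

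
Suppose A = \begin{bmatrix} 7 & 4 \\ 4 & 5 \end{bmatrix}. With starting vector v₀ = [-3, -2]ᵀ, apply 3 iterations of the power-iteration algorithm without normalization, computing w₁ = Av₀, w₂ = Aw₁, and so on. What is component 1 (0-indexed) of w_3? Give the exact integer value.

w1 = Av₀ = (7·(-3) + 4·(-2); 4·(-3) + 5·(-2)) = (-29, -22)
w2 = Aw1 = (7·(-29) + 4·(-22); 4·(-29) + 5·(-22)) = (-291, -226)
w3 = Aw2 = (-2941, -2294)
The requested component of w3 is -2294.

-2294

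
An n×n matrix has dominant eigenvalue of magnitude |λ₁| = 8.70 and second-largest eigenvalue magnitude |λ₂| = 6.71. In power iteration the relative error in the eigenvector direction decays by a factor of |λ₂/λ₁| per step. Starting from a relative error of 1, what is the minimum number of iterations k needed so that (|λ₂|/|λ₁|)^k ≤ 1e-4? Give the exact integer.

|λ₂/λ₁| = 6.71/8.70 = 0.77126
Need k ≥ ln(1e-4) / ln(0.77126) = -9.2103 / -0.2597 ≈ 35.462
Smallest integer k satisfying the bound: 36

36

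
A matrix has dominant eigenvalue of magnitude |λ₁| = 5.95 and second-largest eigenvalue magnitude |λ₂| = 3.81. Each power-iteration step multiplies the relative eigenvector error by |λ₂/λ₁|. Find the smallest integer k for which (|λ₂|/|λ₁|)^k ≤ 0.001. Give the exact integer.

|λ₂/λ₁| = 3.81/5.95 = 0.64034
Need k ≥ ln(0.001) / ln(0.64034) = -6.9078 / -0.4458 ≈ 15.497
Smallest integer k satisfying the bound: 16

16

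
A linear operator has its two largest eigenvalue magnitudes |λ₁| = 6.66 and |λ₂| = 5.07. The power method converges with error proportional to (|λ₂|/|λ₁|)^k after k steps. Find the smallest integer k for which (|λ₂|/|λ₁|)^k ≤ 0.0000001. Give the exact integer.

60

|λ₂/λ₁| = 5.07/6.66 = 0.76126
Need k ≥ ln(0.0000001) / ln(0.76126) = -16.1181 / -0.2728 ≈ 59.089
Smallest integer k satisfying the bound: 60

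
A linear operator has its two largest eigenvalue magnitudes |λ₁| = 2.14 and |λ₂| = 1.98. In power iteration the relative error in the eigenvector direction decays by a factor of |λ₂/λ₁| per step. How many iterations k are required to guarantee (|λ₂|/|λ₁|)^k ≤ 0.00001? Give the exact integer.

|λ₂/λ₁| = 1.98/2.14 = 0.92523
Need k ≥ ln(0.00001) / ln(0.92523) = -11.5129 / -0.0777 ≈ 148.154
Smallest integer k satisfying the bound: 149

149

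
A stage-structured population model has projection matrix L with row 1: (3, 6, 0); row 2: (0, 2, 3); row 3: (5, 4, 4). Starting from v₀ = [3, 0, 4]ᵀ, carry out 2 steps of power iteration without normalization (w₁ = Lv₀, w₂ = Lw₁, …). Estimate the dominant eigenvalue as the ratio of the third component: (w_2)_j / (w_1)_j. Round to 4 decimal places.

λ ≈ 7.0000

w1 = Lv₀ = (3·3 + 6·0 + 0·4; 0·3 + 2·0 + 3·4; 5·3 + 4·0 + 4·4) = (9, 12, 31)
w2 = Lw1 = (3·9 + 6·12 + 0·31; 0·9 + 2·12 + 3·31; 5·9 + 4·12 + 4·31) = (99, 117, 217)
Ratio at component: 217 / 31 = 7.0000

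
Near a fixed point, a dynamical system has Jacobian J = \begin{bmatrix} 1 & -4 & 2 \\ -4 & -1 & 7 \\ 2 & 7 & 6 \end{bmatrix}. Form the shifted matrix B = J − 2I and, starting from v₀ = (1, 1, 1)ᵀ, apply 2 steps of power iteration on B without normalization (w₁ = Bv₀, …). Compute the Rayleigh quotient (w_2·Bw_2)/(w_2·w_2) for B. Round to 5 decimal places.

B = J − 2I has rows (-1, -4, 2); (-4, -3, 7); (2, 7, 4)
w1 = Bv₀ = (-3, 0, 13)
w2 = Bw1 = (29, 103, 46)
Bw2 = (-349, -103, 963)
w2·Bw2 = 23568; w2·w2 = 13566; μ ≈ 23568/13566 = 1.73728

μ ≈ 1.73728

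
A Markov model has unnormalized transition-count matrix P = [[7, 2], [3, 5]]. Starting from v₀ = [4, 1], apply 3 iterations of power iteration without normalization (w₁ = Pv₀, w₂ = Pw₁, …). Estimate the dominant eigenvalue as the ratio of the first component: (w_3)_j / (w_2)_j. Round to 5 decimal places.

w1 = Pv₀ = (7·4 + 2·1; 3·4 + 5·1) = (30, 17)
w2 = Pw1 = (7·30 + 2·17; 3·30 + 5·17) = (244, 175)
w3 = Pw2 = (2058, 1607)
Ratio at component: 2058 / 244 = 8.43443

λ ≈ 8.43443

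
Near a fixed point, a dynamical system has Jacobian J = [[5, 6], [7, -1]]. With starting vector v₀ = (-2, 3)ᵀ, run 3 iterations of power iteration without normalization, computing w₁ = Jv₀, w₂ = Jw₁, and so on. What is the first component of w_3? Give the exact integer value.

w1 = Jv₀ = (8, -17)
w2 = Jw1 = (-62, 73)
w3 = Jw2 = (128, -507)
The requested component of w3 is 128.

128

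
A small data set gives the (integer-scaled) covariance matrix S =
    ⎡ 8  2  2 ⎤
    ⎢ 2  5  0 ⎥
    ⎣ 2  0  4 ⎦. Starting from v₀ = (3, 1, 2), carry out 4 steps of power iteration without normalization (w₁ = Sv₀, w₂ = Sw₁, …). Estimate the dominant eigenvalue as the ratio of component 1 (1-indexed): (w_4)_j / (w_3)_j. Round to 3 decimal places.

9.581

w1 = Sv₀ = (30, 11, 14)
w2 = Sw1 = (290, 115, 116)
w3 = Sw2 = (2782, 1155, 1044)
w4 = Sw3 = (26654, 11339, 9740)
Ratio at component: 26654 / 2782 = 9.581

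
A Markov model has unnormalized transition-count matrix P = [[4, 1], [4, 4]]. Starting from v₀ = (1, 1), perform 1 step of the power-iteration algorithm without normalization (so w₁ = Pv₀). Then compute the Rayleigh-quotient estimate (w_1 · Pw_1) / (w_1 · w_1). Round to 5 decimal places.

λ ≈ 6.24719

w1 = Pv₀ = (4·1 + 1·1; 4·1 + 4·1) = (5, 8)
Pw1 = (28, 52)
w1·Pw1 = 5·28 + 8·52 = 556; w1·w1 = 5·5 + 8·8 = 89
λ ≈ 556/89 = 6.24719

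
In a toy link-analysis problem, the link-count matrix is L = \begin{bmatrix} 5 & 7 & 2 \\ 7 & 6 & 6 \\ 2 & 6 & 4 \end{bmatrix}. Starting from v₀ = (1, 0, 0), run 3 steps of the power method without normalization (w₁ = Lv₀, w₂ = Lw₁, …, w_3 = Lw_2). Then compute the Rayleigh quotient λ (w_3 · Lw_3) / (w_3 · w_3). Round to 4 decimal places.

w1 = Lv₀ = (5, 7, 2)
w2 = Lw1 = (78, 89, 60)
w3 = Lw2 = (1133, 1440, 930)
Lw3 = (17605, 22151, 14626)
w3·Lw3 = 1133·17605 + 1440·22151 + 930·14626 = 65446085; w3·w3 = 1133·1133 + 1440·1440 + 930·930 = 4222189
λ ≈ 65446085/4222189 = 15.5005

15.5005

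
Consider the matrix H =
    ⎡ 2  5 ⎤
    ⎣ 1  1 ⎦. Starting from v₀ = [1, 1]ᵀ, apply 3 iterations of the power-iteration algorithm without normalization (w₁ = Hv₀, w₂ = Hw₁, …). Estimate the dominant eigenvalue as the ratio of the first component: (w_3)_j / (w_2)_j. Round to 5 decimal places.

λ ≈ 3.87500

w1 = Hv₀ = (7, 2)
w2 = Hw1 = (24, 9)
w3 = Hw2 = (93, 33)
Ratio at component: 93 / 24 = 3.87500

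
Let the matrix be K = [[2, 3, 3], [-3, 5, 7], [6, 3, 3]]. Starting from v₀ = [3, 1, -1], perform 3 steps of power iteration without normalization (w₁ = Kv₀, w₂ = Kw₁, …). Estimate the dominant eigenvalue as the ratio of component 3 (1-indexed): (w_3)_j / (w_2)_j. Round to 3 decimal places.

w1 = Kv₀ = (2·3 + 3·1 + 3·(-1); (-3)·3 + 5·1 + 7·(-1); 6·3 + 3·1 + 3·(-1)) = (6, -11, 18)
w2 = Kw1 = (2·6 + 3·(-11) + 3·18; (-3)·6 + 5·(-11) + 7·18; 6·6 + 3·(-11) + 3·18) = (33, 53, 57)
w3 = Kw2 = (396, 565, 528)
Ratio at component: 528 / 57 = 9.263

λ ≈ 9.263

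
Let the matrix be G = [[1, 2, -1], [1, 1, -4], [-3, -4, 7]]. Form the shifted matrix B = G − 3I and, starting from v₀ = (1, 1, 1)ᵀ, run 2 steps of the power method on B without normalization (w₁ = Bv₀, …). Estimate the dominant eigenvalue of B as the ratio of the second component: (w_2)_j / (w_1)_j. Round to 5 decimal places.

B = G − 3I has rows (-2, 2, -1); (1, -2, -4); (-3, -4, 4)
w1 = Bv₀ = ((-2)·1 + 2·1 + (-1)·1; 1·1 + (-2)·1 + (-4)·1; (-3)·1 + (-4)·1 + 4·1) = (-1, -5, -3)
w2 = Bw1 = ((-2)·(-1) + 2·(-5) + (-1)·(-3); 1·(-1) + (-2)·(-5) + (-4)·(-3); (-3)·(-1) + (-4)·(-5) + 4·(-3)) = (-5, 21, 11)
Ratio: 21/-5 = -4.20000

μ ≈ -4.20000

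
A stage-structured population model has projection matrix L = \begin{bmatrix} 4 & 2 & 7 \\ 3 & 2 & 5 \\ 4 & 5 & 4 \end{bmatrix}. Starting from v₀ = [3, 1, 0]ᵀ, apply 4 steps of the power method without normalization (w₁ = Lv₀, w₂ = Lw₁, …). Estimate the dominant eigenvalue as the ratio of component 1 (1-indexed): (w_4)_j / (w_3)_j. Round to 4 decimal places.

w1 = Lv₀ = (14, 11, 17)
w2 = Lw1 = (197, 149, 179)
w3 = Lw2 = (2339, 1784, 2249)
w4 = Lw3 = (28667, 21830, 27272)
Ratio at component: 28667 / 2339 = 12.2561

λ ≈ 12.2561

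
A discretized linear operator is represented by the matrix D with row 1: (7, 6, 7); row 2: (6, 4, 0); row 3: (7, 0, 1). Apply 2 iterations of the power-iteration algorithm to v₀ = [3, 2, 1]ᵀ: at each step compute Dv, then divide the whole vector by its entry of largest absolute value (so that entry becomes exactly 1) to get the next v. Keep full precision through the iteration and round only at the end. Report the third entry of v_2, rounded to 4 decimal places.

Dv0 = (40.00000, 26.00000, 22.00000); divide by 40.00000 → v1 = (1.00000, 0.65000, 0.55000)
Dv1 = (14.75000, 8.60000, 7.55000); divide by 14.75000 → v2 = (1.00000, 0.58305, 0.51186)
Requested entry of v2: 302/590 = 0.5119

0.5119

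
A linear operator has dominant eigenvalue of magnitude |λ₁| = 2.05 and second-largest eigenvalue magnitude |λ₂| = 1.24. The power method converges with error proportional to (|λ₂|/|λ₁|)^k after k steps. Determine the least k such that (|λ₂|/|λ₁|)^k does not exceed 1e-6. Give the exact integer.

|λ₂/λ₁| = 1.24/2.05 = 0.60488
Need k ≥ ln(1e-6) / ln(0.60488) = -13.8155 / -0.5027 ≈ 27.481
Smallest integer k satisfying the bound: 28

28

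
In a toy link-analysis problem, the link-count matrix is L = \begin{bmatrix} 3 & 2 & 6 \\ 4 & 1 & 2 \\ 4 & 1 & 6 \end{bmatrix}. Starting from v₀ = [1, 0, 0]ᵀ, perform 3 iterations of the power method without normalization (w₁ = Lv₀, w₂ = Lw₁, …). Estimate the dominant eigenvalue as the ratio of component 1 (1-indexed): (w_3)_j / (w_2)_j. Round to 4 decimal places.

w1 = Lv₀ = (3, 4, 4)
w2 = Lw1 = (41, 24, 40)
w3 = Lw2 = (411, 268, 428)
Ratio at component: 411 / 41 = 10.0244

10.0244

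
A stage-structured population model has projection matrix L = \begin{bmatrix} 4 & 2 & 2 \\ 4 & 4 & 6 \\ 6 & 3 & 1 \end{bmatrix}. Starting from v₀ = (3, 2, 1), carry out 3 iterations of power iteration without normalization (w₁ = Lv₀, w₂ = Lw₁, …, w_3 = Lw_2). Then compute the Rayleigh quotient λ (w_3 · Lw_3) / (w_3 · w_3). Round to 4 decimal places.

w1 = Lv₀ = (4·3 + 2·2 + 2·1; 4·3 + 4·2 + 6·1; 6·3 + 3·2 + 1·1) = (18, 26, 25)
w2 = Lw1 = (4·18 + 2·26 + 2·25; 4·18 + 4·26 + 6·25; 6·18 + 3·26 + 1·25) = (174, 326, 211)
w3 = Lw2 = (1770, 3266, 2233)
Lw3 = (18078, 33542, 22651)
w3·Lw3 = 1770·18078 + 3266·33542 + 2233·22651 = 192125915; w3·w3 = 1770·1770 + 3266·3266 + 2233·2233 = 18785945
λ ≈ 192125915/18785945 = 10.2271

λ ≈ 10.2271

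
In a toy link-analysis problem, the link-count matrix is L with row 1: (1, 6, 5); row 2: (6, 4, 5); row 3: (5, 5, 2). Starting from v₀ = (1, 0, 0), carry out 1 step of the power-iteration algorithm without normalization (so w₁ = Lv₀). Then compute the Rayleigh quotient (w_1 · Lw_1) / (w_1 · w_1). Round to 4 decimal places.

w1 = Lv₀ = (1·1 + 6·0 + 5·0; 6·1 + 4·0 + 5·0; 5·1 + 5·0 + 2·0) = (1, 6, 5)
Lw1 = (62, 55, 45)
w1·Lw1 = 1·62 + 6·55 + 5·45 = 617; w1·w1 = 1·1 + 6·6 + 5·5 = 62
λ ≈ 617/62 = 9.9516

9.9516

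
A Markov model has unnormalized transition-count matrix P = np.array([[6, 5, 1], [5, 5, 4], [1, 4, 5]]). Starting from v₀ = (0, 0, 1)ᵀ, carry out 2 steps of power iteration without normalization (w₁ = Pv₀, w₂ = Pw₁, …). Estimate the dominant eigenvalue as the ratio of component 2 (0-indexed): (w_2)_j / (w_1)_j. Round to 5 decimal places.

w1 = Pv₀ = (6·0 + 5·0 + 1·1; 5·0 + 5·0 + 4·1; 1·0 + 4·0 + 5·1) = (1, 4, 5)
w2 = Pw1 = (6·1 + 5·4 + 1·5; 5·1 + 5·4 + 4·5; 1·1 + 4·4 + 5·5) = (31, 45, 42)
Ratio at component: 42 / 5 = 8.40000

λ ≈ 8.40000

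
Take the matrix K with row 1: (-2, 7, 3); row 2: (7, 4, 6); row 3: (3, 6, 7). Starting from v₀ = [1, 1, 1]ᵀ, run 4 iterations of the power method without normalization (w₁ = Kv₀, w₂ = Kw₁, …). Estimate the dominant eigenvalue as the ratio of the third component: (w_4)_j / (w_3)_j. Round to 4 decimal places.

w1 = Kv₀ = (8, 17, 16)
w2 = Kw1 = (151, 220, 238)
w3 = Kw2 = (1952, 3365, 3439)
w4 = Kw3 = (29968, 47758, 50119)
Ratio at component: 50119 / 3439 = 14.5737

λ ≈ 14.5737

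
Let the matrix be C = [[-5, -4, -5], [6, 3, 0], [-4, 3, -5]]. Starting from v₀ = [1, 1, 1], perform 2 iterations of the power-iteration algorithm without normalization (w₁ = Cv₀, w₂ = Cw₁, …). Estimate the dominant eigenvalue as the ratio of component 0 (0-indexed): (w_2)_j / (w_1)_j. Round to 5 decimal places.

w1 = Cv₀ = ((-5)·1 + (-4)·1 + (-5)·1; 6·1 + 3·1 + 0·1; (-4)·1 + 3·1 + (-5)·1) = (-14, 9, -6)
w2 = Cw1 = ((-5)·(-14) + (-4)·9 + (-5)·(-6); 6·(-14) + 3·9 + 0·(-6); (-4)·(-14) + 3·9 + (-5)·(-6)) = (64, -57, 113)
Ratio at component: 64 / -14 = -4.57143

-4.57143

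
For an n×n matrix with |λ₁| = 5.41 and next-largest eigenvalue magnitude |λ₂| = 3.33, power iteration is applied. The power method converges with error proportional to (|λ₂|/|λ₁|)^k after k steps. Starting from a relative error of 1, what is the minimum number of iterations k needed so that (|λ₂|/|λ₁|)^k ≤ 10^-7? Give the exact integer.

|λ₂/λ₁| = 3.33/5.41 = 0.61553
Need k ≥ ln(10^-7) / ln(0.61553) = -16.1181 / -0.4853 ≈ 33.214
Smallest integer k satisfying the bound: 34

34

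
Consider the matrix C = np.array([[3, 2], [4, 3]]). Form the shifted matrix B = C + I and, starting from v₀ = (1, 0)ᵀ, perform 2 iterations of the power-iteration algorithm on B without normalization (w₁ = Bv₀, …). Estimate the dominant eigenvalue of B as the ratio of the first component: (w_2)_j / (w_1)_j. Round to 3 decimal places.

6.000

B = C + I has rows (4, 2); (4, 4)
w1 = Bv₀ = (4·1 + 2·0; 4·1 + 4·0) = (4, 4)
w2 = Bw1 = (4·4 + 2·4; 4·4 + 4·4) = (24, 32)
Ratio: 24/4 = 6.000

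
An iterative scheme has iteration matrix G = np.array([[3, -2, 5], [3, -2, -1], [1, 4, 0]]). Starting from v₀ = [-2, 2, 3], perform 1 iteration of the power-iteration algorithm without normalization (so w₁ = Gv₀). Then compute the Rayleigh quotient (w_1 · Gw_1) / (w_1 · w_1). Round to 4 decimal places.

λ ≈ -1.6609

w1 = Gv₀ = (3·(-2) + (-2)·2 + 5·3; 3·(-2) + (-2)·2 + (-1)·3; 1·(-2) + 4·2 + 0·3) = (5, -13, 6)
Gw1 = (71, 35, -47)
w1·Gw1 = 5·71 + (-13)·35 + 6·(-47) = -382; w1·w1 = 5·5 + (-13)·(-13) + 6·6 = 230
λ ≈ -382/230 = -1.6609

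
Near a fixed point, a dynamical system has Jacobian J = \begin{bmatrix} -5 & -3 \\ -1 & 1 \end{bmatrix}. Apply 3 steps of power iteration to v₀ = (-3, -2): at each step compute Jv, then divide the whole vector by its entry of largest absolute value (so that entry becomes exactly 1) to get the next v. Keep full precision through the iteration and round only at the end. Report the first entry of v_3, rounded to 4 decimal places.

1.0000

Jv0 = (21.00000, 1.00000); divide by 21.00000 → v1 = (1.00000, 0.04762)
Jv1 = (-5.14286, -0.95238); divide by -5.14286 → v2 = (1.00000, 0.18519)
Jv2 = (-5.55556, -0.81481); divide by -5.55556 → v3 = (1.00000, 0.14667)
Requested entry of v3: 600/600 = 1.0000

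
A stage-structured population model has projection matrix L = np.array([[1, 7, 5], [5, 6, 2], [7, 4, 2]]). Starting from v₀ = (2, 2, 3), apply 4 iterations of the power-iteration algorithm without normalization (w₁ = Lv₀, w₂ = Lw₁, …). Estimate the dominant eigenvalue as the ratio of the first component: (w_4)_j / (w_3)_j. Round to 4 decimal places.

12.8156

w1 = Lv₀ = (31, 28, 28)
w2 = Lw1 = (367, 379, 385)
w3 = Lw2 = (4945, 4879, 4855)
w4 = Lw3 = (63373, 63709, 63841)
Ratio at component: 63373 / 4945 = 12.8156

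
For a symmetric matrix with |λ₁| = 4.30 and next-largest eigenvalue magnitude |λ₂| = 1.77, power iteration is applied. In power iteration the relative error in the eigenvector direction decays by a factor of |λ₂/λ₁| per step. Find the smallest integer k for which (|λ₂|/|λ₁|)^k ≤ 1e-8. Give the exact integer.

|λ₂/λ₁| = 1.77/4.30 = 0.41163
Need k ≥ ln(1e-8) / ln(0.41163) = -18.4207 / -0.8876 ≈ 20.753
Smallest integer k satisfying the bound: 21

21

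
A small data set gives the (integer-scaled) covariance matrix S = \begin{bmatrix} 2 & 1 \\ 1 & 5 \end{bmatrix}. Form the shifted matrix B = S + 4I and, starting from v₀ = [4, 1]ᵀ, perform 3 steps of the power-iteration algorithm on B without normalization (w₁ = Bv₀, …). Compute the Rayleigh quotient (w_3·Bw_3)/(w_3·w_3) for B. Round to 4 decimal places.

8.8393

B = S + 4I has rows (6, 1); (1, 9)
w1 = Bv₀ = (6·4 + 1·1; 1·4 + 9·1) = (25, 13)
w2 = Bw1 = (6·25 + 1·13; 1·25 + 9·13) = (163, 142)
w3 = Bw2 = (1120, 1441)
Bw3 = (8161, 14089)
w3·Bw3 = 29442569; w3·w3 = 3330881; μ ≈ 29442569/3330881 = 8.8393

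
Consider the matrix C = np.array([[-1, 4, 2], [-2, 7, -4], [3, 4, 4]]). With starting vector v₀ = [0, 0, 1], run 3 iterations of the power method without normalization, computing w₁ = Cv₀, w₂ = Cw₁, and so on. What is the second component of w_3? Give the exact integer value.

-340

w1 = Cv₀ = (2, -4, 4)
w2 = Cw1 = (-10, -48, 6)
w3 = Cw2 = (-170, -340, -198)
The requested component of w3 is -340.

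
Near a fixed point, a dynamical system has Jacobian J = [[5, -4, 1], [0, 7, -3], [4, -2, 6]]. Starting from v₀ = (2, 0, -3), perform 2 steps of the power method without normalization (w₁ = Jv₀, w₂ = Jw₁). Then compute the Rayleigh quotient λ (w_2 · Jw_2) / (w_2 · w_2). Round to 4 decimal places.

w1 = Jv₀ = (7, 9, -10)
w2 = Jw1 = (-11, 93, -50)
Jw2 = (-477, 801, -530)
w2·Jw2 = (-11)·(-477) + 93·801 + (-50)·(-530) = 106240; w2·w2 = (-11)·(-11) + 93·93 + (-50)·(-50) = 11270
λ ≈ 106240/11270 = 9.4268

λ ≈ 9.4268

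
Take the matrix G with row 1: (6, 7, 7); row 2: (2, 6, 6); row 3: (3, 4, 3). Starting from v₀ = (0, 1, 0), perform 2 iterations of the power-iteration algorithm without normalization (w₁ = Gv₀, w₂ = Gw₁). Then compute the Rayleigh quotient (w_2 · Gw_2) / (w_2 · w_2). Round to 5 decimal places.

w1 = Gv₀ = (7, 6, 4)
w2 = Gw1 = (112, 74, 57)
Gw2 = (1589, 1010, 803)
w2·Gw2 = 112·1589 + 74·1010 + 57·803 = 298479; w2·w2 = 112·112 + 74·74 + 57·57 = 21269
λ ≈ 298479/21269 = 14.03352

14.03352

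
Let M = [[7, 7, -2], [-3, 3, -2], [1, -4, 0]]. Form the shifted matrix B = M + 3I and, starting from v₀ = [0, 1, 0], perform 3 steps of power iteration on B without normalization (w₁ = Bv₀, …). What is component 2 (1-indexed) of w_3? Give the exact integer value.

B = M + 3I has rows (10, 7, -2); (-3, 6, -2); (1, -4, 3)
w1 = Bv₀ = (10·0 + 7·1 + (-2)·0; (-3)·0 + 6·1 + (-2)·0; 1·0 + (-4)·1 + 3·0) = (7, 6, -4)
w2 = Bw1 = (10·7 + 7·6 + (-2)·(-4); (-3)·7 + 6·6 + (-2)·(-4); 1·7 + (-4)·6 + 3·(-4)) = (120, 23, -29)
w3 = Bw2 = (1419, -164, -59)
Requested component of w3: -164

-164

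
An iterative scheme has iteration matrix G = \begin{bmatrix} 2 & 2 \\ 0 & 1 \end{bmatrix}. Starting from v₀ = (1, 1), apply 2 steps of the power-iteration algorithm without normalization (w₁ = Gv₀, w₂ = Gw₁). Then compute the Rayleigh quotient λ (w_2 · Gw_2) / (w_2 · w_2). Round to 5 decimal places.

2.18812

w1 = Gv₀ = (2·1 + 2·1; 0·1 + 1·1) = (4, 1)
w2 = Gw1 = (2·4 + 2·1; 0·4 + 1·1) = (10, 1)
Gw2 = (22, 1)
w2·Gw2 = 10·22 + 1·1 = 221; w2·w2 = 10·10 + 1·1 = 101
λ ≈ 221/101 = 2.18812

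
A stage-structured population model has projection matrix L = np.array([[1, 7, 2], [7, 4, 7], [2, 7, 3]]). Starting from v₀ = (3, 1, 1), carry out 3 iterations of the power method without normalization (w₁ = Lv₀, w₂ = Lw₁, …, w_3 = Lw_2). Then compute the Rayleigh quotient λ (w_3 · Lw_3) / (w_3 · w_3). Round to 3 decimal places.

λ ≈ 13.897

w1 = Lv₀ = (1·3 + 7·1 + 2·1; 7·3 + 4·1 + 7·1; 2·3 + 7·1 + 3·1) = (12, 32, 16)
w2 = Lw1 = (1·12 + 7·32 + 2·16; 7·12 + 4·32 + 7·16; 2·12 + 7·32 + 3·16) = (268, 324, 296)
w3 = Lw2 = (3128, 5244, 3692)
Lw3 = (47220, 68716, 54040)
w3·Lw3 = 3128·47220 + 5244·68716 + 3692·54040 = 707566544; w3·w3 = 3128·3128 + 5244·5244 + 3692·3692 = 50914784
λ ≈ 707566544/50914784 = 13.897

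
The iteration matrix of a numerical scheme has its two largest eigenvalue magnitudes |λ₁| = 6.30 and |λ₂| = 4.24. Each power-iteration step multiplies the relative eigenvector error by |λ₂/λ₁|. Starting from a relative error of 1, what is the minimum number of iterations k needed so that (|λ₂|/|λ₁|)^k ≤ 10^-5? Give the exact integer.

|λ₂/λ₁| = 4.24/6.30 = 0.67302
Need k ≥ ln(10^-5) / ln(0.67302) = -11.5129 / -0.3960 ≈ 29.074
Smallest integer k satisfying the bound: 30

30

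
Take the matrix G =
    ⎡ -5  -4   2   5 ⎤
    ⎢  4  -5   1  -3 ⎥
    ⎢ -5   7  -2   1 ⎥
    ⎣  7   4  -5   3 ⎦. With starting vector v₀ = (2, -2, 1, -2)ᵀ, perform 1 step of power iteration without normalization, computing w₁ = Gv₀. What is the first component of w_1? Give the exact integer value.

w1 = Gv₀ = (-10, 25, -28, -5)
The requested component of w1 is -10.

-10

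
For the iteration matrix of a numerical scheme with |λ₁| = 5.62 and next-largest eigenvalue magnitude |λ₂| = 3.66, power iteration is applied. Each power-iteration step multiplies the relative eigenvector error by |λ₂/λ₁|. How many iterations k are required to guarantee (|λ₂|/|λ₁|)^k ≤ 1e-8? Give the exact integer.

43

|λ₂/λ₁| = 3.66/5.62 = 0.65125
Need k ≥ ln(1e-8) / ln(0.65125) = -18.4207 / -0.4289 ≈ 42.952
Smallest integer k satisfying the bound: 43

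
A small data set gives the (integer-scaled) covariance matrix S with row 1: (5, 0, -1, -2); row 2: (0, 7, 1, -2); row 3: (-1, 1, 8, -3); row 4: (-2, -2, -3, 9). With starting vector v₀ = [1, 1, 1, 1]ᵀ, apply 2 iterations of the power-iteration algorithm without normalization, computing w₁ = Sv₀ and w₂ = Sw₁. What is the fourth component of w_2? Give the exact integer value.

w1 = Sv₀ = (2, 6, 5, 2)
w2 = Sw1 = (1, 43, 38, -13)
The requested component of w2 is -13.

-13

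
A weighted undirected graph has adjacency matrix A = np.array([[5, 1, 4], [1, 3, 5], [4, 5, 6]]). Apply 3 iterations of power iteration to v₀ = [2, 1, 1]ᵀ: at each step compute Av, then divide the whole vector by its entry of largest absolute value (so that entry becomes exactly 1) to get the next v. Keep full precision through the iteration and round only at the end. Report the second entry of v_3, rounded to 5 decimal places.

0.63281

Av0 = (15.000000, 10.000000, 19.000000); divide by 19.000000 → v1 = (0.789474, 0.526316, 1.000000)
Av1 = (8.473684, 7.368421, 11.789474); divide by 11.789474 → v2 = (0.718750, 0.625000, 1.000000)
Av2 = (8.218750, 7.593750, 12.000000); divide by 12.000000 → v3 = (0.684896, 0.632813, 1.000000)
Requested entry of v3: 1701/2688 = 0.63281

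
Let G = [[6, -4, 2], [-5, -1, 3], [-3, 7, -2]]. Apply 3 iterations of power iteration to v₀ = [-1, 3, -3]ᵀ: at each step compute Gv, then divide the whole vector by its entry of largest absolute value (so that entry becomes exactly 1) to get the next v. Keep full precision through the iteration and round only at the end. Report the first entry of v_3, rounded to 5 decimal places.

-0.72572

Gv0 = (-24.000000, -7.000000, 30.000000); divide by 30.000000 → v1 = (-0.800000, -0.233333, 1.000000)
Gv1 = (-1.866667, 7.233333, -1.233333); divide by 7.233333 → v2 = (-0.258065, 1.000000, -0.170507)
Gv2 = (-5.889401, -0.221198, 8.115207); divide by 8.115207 → v3 = (-0.725724, -0.027257, 1.000000)
Requested entry of v3: -1278/1761 = -0.72572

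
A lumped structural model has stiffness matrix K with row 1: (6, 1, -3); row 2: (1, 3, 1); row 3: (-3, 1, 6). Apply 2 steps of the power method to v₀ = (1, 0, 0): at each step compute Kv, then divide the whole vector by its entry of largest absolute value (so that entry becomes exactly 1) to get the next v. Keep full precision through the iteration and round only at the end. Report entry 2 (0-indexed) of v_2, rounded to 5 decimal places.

-0.76087

Kv0 = (6.000000, 1.000000, -3.000000); divide by 6.000000 → v1 = (1.000000, 0.166667, -0.500000)
Kv1 = (7.666667, 1.000000, -5.833333); divide by 7.666667 → v2 = (1.000000, 0.130435, -0.760870)
Requested entry of v2: -35/46 = -0.76087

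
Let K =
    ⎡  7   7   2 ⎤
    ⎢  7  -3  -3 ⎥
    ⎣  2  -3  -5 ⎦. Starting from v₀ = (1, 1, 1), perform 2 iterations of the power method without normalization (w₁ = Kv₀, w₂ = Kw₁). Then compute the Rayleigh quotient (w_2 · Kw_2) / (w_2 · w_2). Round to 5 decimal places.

w1 = Kv₀ = (7·1 + 7·1 + 2·1; 7·1 + (-3)·1 + (-3)·1; 2·1 + (-3)·1 + (-5)·1) = (16, 1, -6)
w2 = Kw1 = (7·16 + 7·1 + 2·(-6); 7·16 + (-3)·1 + (-3)·(-6); 2·16 + (-3)·1 + (-5)·(-6)) = (107, 127, 59)
Kw2 = (1756, 191, -462)
w2·Kw2 = 107·1756 + 127·191 + 59·(-462) = 184891; w2·w2 = 107·107 + 127·127 + 59·59 = 31059
λ ≈ 184891/31059 = 5.95290

5.95290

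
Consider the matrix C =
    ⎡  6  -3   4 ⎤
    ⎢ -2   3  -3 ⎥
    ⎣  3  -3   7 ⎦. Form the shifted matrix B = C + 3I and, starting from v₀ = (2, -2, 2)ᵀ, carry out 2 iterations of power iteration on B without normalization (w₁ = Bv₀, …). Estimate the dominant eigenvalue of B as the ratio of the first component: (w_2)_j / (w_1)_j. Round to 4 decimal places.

B = C + 3I has rows (9, -3, 4); (-2, 6, -3); (3, -3, 10)
w1 = Bv₀ = (32, -22, 32)
w2 = Bw1 = (482, -292, 482)
Ratio: 482/32 = 15.0625

15.0625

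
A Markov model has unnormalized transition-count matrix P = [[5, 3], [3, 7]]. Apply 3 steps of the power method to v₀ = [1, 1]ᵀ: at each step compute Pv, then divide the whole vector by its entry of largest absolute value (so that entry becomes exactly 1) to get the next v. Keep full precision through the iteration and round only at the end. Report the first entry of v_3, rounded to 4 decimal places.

Pv0 = (8.00000, 10.00000); divide by 10.00000 → v1 = (0.80000, 1.00000)
Pv1 = (7.00000, 9.40000); divide by 9.40000 → v2 = (0.74468, 1.00000)
Pv2 = (6.72340, 9.23404); divide by 9.23404 → v3 = (0.72811, 1.00000)
Requested entry of v3: 632/868 = 0.7281

0.7281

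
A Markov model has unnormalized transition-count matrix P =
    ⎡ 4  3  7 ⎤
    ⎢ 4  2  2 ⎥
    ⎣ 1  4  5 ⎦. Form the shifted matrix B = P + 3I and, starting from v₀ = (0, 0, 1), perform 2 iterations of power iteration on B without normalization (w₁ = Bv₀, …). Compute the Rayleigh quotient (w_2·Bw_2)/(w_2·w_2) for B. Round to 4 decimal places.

13.4305

B = P + 3I has rows (7, 3, 7); (4, 5, 2); (1, 4, 8)
w1 = Bv₀ = (7·0 + 3·0 + 7·1; 4·0 + 5·0 + 2·1; 1·0 + 4·0 + 8·1) = (7, 2, 8)
w2 = Bw1 = (7·7 + 3·2 + 7·8; 4·7 + 5·2 + 2·8; 1·7 + 4·2 + 8·8) = (111, 54, 79)
Bw2 = (1492, 872, 959)
w2·Bw2 = 288461; w2·w2 = 21478; μ ≈ 288461/21478 = 13.4305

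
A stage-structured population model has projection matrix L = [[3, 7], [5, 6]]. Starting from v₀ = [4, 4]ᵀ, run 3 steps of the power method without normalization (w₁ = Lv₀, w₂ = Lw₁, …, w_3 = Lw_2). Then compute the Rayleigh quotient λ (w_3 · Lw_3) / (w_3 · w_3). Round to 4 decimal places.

λ ≈ 10.6036

w1 = Lv₀ = (40, 44)
w2 = Lw1 = (428, 464)
w3 = Lw2 = (4532, 4924)
Lw3 = (48064, 52204)
w3·Lw3 = 4532·48064 + 4924·52204 = 474878544; w3·w3 = 4532·4532 + 4924·4924 = 44784800
λ ≈ 474878544/44784800 = 10.6036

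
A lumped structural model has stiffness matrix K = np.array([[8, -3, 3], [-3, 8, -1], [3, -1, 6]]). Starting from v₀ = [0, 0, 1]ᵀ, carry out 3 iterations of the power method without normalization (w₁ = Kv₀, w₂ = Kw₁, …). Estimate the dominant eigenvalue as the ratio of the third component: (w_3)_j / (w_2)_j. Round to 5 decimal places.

9.43478

w1 = Kv₀ = (3, -1, 6)
w2 = Kw1 = (45, -23, 46)
w3 = Kw2 = (567, -365, 434)
Ratio at component: 434 / 46 = 9.43478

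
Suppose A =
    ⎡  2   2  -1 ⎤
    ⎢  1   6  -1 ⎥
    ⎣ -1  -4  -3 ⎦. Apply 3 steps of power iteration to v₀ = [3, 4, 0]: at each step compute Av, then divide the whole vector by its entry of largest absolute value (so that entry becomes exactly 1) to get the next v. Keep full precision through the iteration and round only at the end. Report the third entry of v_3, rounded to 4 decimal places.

Av0 = (14.00000, 27.00000, -19.00000); divide by 27.00000 → v1 = (0.51852, 1.00000, -0.70370)
Av1 = (3.74074, 7.22222, -2.40741); divide by 7.22222 → v2 = (0.51795, 1.00000, -0.33333)
Av2 = (3.36923, 6.85128, -3.51795); divide by 6.85128 → v3 = (0.49177, 1.00000, -0.51347)
Requested entry of v3: -686/1336 = -0.5135

-0.5135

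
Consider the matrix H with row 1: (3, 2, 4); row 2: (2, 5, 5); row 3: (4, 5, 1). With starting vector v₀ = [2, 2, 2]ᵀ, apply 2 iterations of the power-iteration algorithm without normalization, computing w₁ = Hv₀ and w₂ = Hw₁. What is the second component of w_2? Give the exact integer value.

w1 = Hv₀ = (18, 24, 20)
w2 = Hw1 = (182, 256, 212)
The requested component of w2 is 256.

256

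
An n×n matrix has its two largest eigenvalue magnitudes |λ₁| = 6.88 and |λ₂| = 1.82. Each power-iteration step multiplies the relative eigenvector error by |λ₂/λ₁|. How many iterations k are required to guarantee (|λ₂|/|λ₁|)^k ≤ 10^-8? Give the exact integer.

14

|λ₂/λ₁| = 1.82/6.88 = 0.26453
Need k ≥ ln(10^-8) / ln(0.26453) = -18.4207 / -1.3298 ≈ 13.852
Smallest integer k satisfying the bound: 14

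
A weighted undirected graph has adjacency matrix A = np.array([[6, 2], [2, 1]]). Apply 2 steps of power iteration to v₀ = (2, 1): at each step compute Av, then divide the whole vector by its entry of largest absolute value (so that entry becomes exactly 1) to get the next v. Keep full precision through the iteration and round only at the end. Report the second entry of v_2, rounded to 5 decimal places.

Av0 = (14.000000, 5.000000); divide by 14.000000 → v1 = (1.000000, 0.357143)
Av1 = (6.714286, 2.357143); divide by 6.714286 → v2 = (1.000000, 0.351064)
Requested entry of v2: 33/94 = 0.35106

0.35106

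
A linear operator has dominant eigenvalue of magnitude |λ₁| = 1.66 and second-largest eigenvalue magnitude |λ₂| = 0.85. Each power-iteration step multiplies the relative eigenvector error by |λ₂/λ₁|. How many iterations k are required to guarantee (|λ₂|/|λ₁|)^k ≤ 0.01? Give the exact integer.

|λ₂/λ₁| = 0.85/1.66 = 0.51205
Need k ≥ ln(0.01) / ln(0.51205) = -4.6052 / -0.6693 ≈ 6.880
Smallest integer k satisfying the bound: 7

7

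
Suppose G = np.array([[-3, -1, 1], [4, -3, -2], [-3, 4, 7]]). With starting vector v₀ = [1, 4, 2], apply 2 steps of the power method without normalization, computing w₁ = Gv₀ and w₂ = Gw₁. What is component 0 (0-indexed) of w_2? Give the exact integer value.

w1 = Gv₀ = ((-3)·1 + (-1)·4 + 1·2; 4·1 + (-3)·4 + (-2)·2; (-3)·1 + 4·4 + 7·2) = (-5, -12, 27)
w2 = Gw1 = ((-3)·(-5) + (-1)·(-12) + 1·27; 4·(-5) + (-3)·(-12) + (-2)·27; (-3)·(-5) + 4·(-12) + 7·27) = (54, -38, 156)
The requested component of w2 is 54.

54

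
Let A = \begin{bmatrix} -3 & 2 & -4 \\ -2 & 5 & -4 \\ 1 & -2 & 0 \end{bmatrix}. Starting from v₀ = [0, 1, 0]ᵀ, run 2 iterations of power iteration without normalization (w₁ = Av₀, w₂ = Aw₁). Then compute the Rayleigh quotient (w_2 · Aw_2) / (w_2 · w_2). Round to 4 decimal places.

λ ≈ 5.1983

w1 = Av₀ = (2, 5, -2)
w2 = Aw1 = (12, 29, -8)
Aw2 = (54, 153, -46)
w2·Aw2 = 12·54 + 29·153 + (-8)·(-46) = 5453; w2·w2 = 12·12 + 29·29 + (-8)·(-8) = 1049
λ ≈ 5453/1049 = 5.1983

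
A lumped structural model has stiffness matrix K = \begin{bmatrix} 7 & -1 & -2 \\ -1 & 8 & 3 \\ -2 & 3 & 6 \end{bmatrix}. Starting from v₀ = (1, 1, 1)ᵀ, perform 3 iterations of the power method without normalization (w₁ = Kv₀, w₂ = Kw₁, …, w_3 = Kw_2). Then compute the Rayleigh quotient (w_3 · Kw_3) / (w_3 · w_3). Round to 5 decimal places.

10.71392

w1 = Kv₀ = (7·1 + (-1)·1 + (-2)·1; (-1)·1 + 8·1 + 3·1; (-2)·1 + 3·1 + 6·1) = (4, 10, 7)
w2 = Kw1 = (7·4 + (-1)·10 + (-2)·7; (-1)·4 + 8·10 + 3·7; (-2)·4 + 3·10 + 6·7) = (4, 97, 64)
w3 = Kw2 = (-197, 964, 667)
Kw3 = (-3677, 9910, 7288)
w3·Kw3 = (-197)·(-3677) + 964·9910 + 667·7288 = 15138705; w3·w3 = (-197)·(-197) + 964·964 + 667·667 = 1412994
λ ≈ 15138705/1412994 = 10.71392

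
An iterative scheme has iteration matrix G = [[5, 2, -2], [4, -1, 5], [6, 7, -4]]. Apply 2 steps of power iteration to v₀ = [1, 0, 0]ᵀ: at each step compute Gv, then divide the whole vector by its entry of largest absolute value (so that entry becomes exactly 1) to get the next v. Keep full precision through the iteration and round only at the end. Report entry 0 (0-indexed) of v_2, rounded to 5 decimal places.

Gv0 = (5.000000, 4.000000, 6.000000); divide by 6.000000 → v1 = (0.833333, 0.666667, 1.000000)
Gv1 = (3.500000, 7.666667, 5.666667); divide by 7.666667 → v2 = (0.456522, 1.000000, 0.739130)
Requested entry of v2: 21/46 = 0.45652

0.45652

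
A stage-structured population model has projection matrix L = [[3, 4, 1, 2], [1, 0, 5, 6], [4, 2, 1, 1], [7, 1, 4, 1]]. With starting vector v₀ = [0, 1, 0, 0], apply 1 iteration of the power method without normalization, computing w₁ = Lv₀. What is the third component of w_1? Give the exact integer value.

w1 = Lv₀ = (3·0 + 4·1 + 1·0 + 2·0; 1·0 + 0·1 + 5·0 + 6·0; 4·0 + 2·1 + 1·0 + 1·0; 7·0 + 1·1 + 4·0 + 1·0) = (4, 0, 2, 1)
The requested component of w1 is 2.

2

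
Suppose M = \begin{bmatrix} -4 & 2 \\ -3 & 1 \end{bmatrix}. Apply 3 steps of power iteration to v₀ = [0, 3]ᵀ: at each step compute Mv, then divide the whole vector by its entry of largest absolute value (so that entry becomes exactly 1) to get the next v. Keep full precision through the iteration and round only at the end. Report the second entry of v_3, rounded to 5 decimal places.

0.92857

Mv0 = (6.000000, 3.000000); divide by 6.000000 → v1 = (1.000000, 0.500000)
Mv1 = (-3.000000, -2.500000); divide by -3.000000 → v2 = (1.000000, 0.833333)
Mv2 = (-2.333333, -2.166667); divide by -2.333333 → v3 = (1.000000, 0.928571)
Requested entry of v3: 39/42 = 0.92857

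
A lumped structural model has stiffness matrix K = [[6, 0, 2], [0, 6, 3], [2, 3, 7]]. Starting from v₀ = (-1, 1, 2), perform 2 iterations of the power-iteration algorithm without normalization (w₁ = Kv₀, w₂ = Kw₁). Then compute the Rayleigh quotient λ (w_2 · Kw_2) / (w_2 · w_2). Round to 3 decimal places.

λ ≈ 9.807

w1 = Kv₀ = (-2, 12, 15)
w2 = Kw1 = (18, 117, 137)
Kw2 = (382, 1113, 1346)
w2·Kw2 = 18·382 + 117·1113 + 137·1346 = 321499; w2·w2 = 18·18 + 117·117 + 137·137 = 32782
λ ≈ 321499/32782 = 9.807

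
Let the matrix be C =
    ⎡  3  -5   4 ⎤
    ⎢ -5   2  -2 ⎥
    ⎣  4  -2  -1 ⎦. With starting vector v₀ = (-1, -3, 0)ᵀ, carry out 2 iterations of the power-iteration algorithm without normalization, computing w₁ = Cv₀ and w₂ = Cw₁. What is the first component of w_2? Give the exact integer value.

w1 = Cv₀ = (3·(-1) + (-5)·(-3) + 4·0; (-5)·(-1) + 2·(-3) + (-2)·0; 4·(-1) + (-2)·(-3) + (-1)·0) = (12, -1, 2)
w2 = Cw1 = (3·12 + (-5)·(-1) + 4·2; (-5)·12 + 2·(-1) + (-2)·2; 4·12 + (-2)·(-1) + (-1)·2) = (49, -66, 48)
The requested component of w2 is 49.

49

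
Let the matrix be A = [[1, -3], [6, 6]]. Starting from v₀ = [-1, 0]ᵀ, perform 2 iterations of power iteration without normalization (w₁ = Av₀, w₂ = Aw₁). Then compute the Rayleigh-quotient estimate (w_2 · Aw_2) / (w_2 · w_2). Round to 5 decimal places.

4.25280

w1 = Av₀ = (1·(-1) + (-3)·0; 6·(-1) + 6·0) = (-1, -6)
w2 = Aw1 = (1·(-1) + (-3)·(-6); 6·(-1) + 6·(-6)) = (17, -42)
Aw2 = (143, -150)
w2·Aw2 = 17·143 + (-42)·(-150) = 8731; w2·w2 = 17·17 + (-42)·(-42) = 2053
λ ≈ 8731/2053 = 4.25280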